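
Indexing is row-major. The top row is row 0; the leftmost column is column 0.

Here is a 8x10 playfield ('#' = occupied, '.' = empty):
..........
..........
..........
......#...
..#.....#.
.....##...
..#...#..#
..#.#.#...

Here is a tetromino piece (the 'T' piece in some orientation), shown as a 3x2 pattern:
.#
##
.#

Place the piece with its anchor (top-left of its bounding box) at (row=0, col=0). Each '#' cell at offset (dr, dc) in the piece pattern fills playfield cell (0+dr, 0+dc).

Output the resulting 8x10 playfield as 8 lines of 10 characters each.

Answer: .#........
##........
.#........
......#...
..#.....#.
.....##...
..#...#..#
..#.#.#...

Derivation:
Fill (0+0,0+1) = (0,1)
Fill (0+1,0+0) = (1,0)
Fill (0+1,0+1) = (1,1)
Fill (0+2,0+1) = (2,1)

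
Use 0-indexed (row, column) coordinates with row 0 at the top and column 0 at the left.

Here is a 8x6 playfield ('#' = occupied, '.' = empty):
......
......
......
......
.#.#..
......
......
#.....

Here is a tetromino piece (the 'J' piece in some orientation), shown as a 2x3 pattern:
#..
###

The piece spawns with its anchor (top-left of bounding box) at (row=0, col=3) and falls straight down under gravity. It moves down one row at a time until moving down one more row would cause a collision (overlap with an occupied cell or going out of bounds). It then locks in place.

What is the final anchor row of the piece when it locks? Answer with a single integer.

Answer: 2

Derivation:
Spawn at (row=0, col=3). Try each row:
  row 0: fits
  row 1: fits
  row 2: fits
  row 3: blocked -> lock at row 2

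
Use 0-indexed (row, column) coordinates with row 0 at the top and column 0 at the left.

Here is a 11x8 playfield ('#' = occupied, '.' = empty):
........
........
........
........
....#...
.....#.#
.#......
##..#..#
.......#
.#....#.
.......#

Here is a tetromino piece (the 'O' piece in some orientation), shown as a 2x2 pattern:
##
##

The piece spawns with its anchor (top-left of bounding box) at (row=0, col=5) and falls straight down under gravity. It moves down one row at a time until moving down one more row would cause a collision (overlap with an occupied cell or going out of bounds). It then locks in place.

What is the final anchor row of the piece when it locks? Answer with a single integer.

Spawn at (row=0, col=5). Try each row:
  row 0: fits
  row 1: fits
  row 2: fits
  row 3: fits
  row 4: blocked -> lock at row 3

Answer: 3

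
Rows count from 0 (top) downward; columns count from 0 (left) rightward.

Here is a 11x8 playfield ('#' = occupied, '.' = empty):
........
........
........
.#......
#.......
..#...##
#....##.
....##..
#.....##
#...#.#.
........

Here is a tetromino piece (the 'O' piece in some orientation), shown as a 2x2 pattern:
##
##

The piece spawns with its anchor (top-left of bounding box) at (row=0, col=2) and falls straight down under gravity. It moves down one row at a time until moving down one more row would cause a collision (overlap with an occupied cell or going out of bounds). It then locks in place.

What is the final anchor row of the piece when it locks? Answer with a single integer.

Answer: 3

Derivation:
Spawn at (row=0, col=2). Try each row:
  row 0: fits
  row 1: fits
  row 2: fits
  row 3: fits
  row 4: blocked -> lock at row 3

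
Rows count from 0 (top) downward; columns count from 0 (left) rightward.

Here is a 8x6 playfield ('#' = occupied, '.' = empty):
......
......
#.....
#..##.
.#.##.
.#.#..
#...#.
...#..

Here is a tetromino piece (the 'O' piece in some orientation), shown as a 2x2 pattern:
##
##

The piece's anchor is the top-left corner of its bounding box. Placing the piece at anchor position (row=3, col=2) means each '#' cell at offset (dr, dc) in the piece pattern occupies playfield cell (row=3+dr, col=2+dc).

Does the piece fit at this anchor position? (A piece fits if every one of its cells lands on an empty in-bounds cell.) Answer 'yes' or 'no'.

Answer: no

Derivation:
Check each piece cell at anchor (3, 2):
  offset (0,0) -> (3,2): empty -> OK
  offset (0,1) -> (3,3): occupied ('#') -> FAIL
  offset (1,0) -> (4,2): empty -> OK
  offset (1,1) -> (4,3): occupied ('#') -> FAIL
All cells valid: no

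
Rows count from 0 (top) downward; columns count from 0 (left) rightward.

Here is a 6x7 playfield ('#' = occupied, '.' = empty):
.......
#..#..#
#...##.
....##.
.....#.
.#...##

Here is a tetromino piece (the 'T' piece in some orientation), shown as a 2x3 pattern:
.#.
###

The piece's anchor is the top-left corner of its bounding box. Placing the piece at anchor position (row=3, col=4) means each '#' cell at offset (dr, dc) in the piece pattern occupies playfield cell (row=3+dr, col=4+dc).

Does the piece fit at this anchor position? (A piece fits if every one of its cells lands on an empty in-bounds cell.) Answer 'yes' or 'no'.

Check each piece cell at anchor (3, 4):
  offset (0,1) -> (3,5): occupied ('#') -> FAIL
  offset (1,0) -> (4,4): empty -> OK
  offset (1,1) -> (4,5): occupied ('#') -> FAIL
  offset (1,2) -> (4,6): empty -> OK
All cells valid: no

Answer: no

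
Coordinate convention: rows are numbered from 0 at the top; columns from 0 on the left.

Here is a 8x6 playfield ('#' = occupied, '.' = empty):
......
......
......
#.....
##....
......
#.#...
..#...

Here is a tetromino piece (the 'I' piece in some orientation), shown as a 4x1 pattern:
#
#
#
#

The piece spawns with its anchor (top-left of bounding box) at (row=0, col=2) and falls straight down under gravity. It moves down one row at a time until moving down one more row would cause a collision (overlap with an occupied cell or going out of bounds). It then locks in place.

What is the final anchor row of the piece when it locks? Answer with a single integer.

Answer: 2

Derivation:
Spawn at (row=0, col=2). Try each row:
  row 0: fits
  row 1: fits
  row 2: fits
  row 3: blocked -> lock at row 2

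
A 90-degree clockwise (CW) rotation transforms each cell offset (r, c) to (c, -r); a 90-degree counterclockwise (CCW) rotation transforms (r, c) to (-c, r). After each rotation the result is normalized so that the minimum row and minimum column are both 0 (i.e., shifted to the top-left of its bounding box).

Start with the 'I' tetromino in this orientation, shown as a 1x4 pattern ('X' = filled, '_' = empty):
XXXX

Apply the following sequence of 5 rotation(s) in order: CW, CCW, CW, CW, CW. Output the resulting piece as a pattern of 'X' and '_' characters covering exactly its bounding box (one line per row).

Answer: X
X
X
X

Derivation:
Start:
XXXX
After rotation 1 (CW):
X
X
X
X
After rotation 2 (CCW):
XXXX
After rotation 3 (CW):
X
X
X
X
After rotation 4 (CW):
XXXX
After rotation 5 (CW):
X
X
X
X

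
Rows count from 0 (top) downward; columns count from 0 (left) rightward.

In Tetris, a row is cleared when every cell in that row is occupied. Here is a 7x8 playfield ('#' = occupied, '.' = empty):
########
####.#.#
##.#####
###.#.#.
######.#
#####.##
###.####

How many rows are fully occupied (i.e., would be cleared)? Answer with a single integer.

Answer: 1

Derivation:
Check each row:
  row 0: 0 empty cells -> FULL (clear)
  row 1: 2 empty cells -> not full
  row 2: 1 empty cell -> not full
  row 3: 3 empty cells -> not full
  row 4: 1 empty cell -> not full
  row 5: 1 empty cell -> not full
  row 6: 1 empty cell -> not full
Total rows cleared: 1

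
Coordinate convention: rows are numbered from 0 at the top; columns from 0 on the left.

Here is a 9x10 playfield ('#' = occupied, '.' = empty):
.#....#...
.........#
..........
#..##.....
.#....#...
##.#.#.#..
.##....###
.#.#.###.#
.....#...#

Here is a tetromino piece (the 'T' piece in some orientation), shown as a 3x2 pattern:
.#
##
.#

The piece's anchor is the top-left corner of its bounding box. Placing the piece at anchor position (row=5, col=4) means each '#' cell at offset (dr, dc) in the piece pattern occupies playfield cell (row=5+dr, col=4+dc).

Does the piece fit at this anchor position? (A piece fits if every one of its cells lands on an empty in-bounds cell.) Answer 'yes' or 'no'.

Answer: no

Derivation:
Check each piece cell at anchor (5, 4):
  offset (0,1) -> (5,5): occupied ('#') -> FAIL
  offset (1,0) -> (6,4): empty -> OK
  offset (1,1) -> (6,5): empty -> OK
  offset (2,1) -> (7,5): occupied ('#') -> FAIL
All cells valid: no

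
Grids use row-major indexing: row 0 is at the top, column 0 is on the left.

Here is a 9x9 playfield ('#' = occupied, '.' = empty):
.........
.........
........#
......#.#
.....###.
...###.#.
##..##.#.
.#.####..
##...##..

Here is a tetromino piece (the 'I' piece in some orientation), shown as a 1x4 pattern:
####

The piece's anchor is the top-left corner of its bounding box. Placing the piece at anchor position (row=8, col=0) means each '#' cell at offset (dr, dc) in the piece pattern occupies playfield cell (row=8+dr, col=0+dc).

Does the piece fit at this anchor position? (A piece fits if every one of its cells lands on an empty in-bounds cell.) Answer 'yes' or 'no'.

Answer: no

Derivation:
Check each piece cell at anchor (8, 0):
  offset (0,0) -> (8,0): occupied ('#') -> FAIL
  offset (0,1) -> (8,1): occupied ('#') -> FAIL
  offset (0,2) -> (8,2): empty -> OK
  offset (0,3) -> (8,3): empty -> OK
All cells valid: no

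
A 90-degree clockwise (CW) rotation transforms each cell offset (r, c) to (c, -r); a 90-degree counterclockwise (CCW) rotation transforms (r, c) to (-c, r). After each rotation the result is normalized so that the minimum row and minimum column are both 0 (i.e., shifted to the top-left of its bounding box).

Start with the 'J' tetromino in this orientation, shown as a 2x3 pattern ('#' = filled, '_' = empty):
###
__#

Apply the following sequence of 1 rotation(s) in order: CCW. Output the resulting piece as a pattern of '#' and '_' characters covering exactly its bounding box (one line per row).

Start:
###
__#
After rotation 1 (CCW):
##
#_
#_

Answer: ##
#_
#_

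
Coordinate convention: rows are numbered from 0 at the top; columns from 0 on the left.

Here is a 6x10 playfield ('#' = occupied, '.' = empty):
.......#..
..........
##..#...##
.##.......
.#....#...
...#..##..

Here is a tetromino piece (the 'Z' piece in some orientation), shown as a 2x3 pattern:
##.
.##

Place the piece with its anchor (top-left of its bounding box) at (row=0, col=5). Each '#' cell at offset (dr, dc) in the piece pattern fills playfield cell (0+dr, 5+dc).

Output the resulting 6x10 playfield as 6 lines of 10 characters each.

Fill (0+0,5+0) = (0,5)
Fill (0+0,5+1) = (0,6)
Fill (0+1,5+1) = (1,6)
Fill (0+1,5+2) = (1,7)

Answer: .....###..
......##..
##..#...##
.##.......
.#....#...
...#..##..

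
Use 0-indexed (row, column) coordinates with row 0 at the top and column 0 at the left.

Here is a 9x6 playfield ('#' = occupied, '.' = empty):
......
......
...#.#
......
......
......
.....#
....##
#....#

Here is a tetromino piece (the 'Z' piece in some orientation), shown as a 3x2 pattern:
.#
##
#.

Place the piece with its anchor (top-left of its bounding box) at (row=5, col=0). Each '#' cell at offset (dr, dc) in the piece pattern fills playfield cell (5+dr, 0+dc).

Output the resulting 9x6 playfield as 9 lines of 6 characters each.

Answer: ......
......
...#.#
......
......
.#....
##...#
#...##
#....#

Derivation:
Fill (5+0,0+1) = (5,1)
Fill (5+1,0+0) = (6,0)
Fill (5+1,0+1) = (6,1)
Fill (5+2,0+0) = (7,0)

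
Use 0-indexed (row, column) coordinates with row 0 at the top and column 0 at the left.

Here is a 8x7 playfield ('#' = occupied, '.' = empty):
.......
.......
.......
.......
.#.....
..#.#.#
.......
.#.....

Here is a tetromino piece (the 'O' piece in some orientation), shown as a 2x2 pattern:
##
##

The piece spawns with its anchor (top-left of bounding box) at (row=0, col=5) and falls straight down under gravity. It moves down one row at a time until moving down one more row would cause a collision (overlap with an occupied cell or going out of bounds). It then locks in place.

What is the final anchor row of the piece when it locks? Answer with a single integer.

Spawn at (row=0, col=5). Try each row:
  row 0: fits
  row 1: fits
  row 2: fits
  row 3: fits
  row 4: blocked -> lock at row 3

Answer: 3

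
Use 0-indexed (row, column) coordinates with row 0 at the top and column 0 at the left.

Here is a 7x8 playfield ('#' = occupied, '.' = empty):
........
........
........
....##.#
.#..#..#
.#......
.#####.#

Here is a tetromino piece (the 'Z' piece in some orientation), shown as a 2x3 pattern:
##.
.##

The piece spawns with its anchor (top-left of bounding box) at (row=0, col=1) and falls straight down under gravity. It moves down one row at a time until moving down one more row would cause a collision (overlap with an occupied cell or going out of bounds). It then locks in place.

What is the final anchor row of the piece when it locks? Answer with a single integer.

Spawn at (row=0, col=1). Try each row:
  row 0: fits
  row 1: fits
  row 2: fits
  row 3: fits
  row 4: blocked -> lock at row 3

Answer: 3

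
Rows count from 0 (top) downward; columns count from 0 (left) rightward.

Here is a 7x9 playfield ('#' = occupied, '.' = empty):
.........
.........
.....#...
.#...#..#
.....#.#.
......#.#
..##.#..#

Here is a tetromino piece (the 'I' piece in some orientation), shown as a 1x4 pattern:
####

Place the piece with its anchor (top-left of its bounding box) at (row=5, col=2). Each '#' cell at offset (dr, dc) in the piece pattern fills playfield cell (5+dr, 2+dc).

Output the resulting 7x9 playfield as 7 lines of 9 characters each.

Fill (5+0,2+0) = (5,2)
Fill (5+0,2+1) = (5,3)
Fill (5+0,2+2) = (5,4)
Fill (5+0,2+3) = (5,5)

Answer: .........
.........
.....#...
.#...#..#
.....#.#.
..#####.#
..##.#..#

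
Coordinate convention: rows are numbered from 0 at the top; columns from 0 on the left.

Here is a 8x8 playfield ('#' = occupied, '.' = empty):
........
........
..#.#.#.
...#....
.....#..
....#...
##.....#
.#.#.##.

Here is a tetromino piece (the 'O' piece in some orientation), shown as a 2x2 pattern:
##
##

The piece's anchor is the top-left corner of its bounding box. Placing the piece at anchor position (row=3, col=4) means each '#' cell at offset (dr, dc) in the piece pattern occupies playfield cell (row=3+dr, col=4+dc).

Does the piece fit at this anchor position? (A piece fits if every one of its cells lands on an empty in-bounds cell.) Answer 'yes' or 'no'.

Check each piece cell at anchor (3, 4):
  offset (0,0) -> (3,4): empty -> OK
  offset (0,1) -> (3,5): empty -> OK
  offset (1,0) -> (4,4): empty -> OK
  offset (1,1) -> (4,5): occupied ('#') -> FAIL
All cells valid: no

Answer: no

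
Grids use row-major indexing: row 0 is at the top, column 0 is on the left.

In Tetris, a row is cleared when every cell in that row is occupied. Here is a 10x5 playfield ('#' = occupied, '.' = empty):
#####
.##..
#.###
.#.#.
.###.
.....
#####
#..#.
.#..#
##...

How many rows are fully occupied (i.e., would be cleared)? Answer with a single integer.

Answer: 2

Derivation:
Check each row:
  row 0: 0 empty cells -> FULL (clear)
  row 1: 3 empty cells -> not full
  row 2: 1 empty cell -> not full
  row 3: 3 empty cells -> not full
  row 4: 2 empty cells -> not full
  row 5: 5 empty cells -> not full
  row 6: 0 empty cells -> FULL (clear)
  row 7: 3 empty cells -> not full
  row 8: 3 empty cells -> not full
  row 9: 3 empty cells -> not full
Total rows cleared: 2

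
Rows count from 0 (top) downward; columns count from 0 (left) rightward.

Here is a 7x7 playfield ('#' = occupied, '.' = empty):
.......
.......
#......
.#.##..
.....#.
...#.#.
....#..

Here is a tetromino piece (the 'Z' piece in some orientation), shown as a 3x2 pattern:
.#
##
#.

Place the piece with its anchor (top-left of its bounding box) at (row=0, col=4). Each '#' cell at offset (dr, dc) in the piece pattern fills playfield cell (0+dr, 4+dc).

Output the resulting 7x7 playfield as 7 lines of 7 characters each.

Answer: .....#.
....##.
#...#..
.#.##..
.....#.
...#.#.
....#..

Derivation:
Fill (0+0,4+1) = (0,5)
Fill (0+1,4+0) = (1,4)
Fill (0+1,4+1) = (1,5)
Fill (0+2,4+0) = (2,4)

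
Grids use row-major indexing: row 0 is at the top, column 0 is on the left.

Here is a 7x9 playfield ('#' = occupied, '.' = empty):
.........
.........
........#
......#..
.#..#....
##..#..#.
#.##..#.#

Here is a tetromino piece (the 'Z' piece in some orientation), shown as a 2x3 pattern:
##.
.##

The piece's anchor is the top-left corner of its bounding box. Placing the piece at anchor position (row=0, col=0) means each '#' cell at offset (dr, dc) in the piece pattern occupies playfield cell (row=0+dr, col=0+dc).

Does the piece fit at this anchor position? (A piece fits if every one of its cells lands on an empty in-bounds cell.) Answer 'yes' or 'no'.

Check each piece cell at anchor (0, 0):
  offset (0,0) -> (0,0): empty -> OK
  offset (0,1) -> (0,1): empty -> OK
  offset (1,1) -> (1,1): empty -> OK
  offset (1,2) -> (1,2): empty -> OK
All cells valid: yes

Answer: yes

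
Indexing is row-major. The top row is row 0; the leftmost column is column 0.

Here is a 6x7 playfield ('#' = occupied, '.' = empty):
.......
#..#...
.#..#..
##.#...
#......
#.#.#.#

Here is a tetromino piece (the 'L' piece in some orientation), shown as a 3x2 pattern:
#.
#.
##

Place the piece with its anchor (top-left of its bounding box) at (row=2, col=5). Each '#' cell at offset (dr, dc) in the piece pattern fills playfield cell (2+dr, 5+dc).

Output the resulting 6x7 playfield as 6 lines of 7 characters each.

Answer: .......
#..#...
.#..##.
##.#.#.
#....##
#.#.#.#

Derivation:
Fill (2+0,5+0) = (2,5)
Fill (2+1,5+0) = (3,5)
Fill (2+2,5+0) = (4,5)
Fill (2+2,5+1) = (4,6)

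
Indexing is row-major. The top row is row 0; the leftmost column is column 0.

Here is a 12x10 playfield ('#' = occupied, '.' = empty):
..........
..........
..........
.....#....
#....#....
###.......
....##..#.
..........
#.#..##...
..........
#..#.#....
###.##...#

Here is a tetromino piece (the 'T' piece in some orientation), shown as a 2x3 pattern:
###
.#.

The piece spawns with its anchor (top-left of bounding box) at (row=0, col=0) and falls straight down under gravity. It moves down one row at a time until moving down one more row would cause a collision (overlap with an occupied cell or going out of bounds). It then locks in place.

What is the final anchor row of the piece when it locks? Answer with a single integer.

Answer: 3

Derivation:
Spawn at (row=0, col=0). Try each row:
  row 0: fits
  row 1: fits
  row 2: fits
  row 3: fits
  row 4: blocked -> lock at row 3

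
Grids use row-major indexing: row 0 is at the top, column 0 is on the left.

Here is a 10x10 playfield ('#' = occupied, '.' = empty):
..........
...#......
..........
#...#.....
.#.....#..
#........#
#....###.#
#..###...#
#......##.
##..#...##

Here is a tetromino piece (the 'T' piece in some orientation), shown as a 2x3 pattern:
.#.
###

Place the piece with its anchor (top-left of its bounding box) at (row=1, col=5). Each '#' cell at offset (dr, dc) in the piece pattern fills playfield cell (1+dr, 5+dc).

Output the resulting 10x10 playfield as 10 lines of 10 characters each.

Fill (1+0,5+1) = (1,6)
Fill (1+1,5+0) = (2,5)
Fill (1+1,5+1) = (2,6)
Fill (1+1,5+2) = (2,7)

Answer: ..........
...#..#...
.....###..
#...#.....
.#.....#..
#........#
#....###.#
#..###...#
#......##.
##..#...##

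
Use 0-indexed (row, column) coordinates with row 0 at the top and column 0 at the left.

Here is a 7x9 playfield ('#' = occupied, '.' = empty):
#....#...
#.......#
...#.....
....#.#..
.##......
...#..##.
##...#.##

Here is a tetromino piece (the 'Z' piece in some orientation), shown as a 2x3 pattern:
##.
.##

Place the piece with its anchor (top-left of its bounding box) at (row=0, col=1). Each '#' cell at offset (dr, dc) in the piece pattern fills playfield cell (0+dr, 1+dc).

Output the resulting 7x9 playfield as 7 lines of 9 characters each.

Fill (0+0,1+0) = (0,1)
Fill (0+0,1+1) = (0,2)
Fill (0+1,1+1) = (1,2)
Fill (0+1,1+2) = (1,3)

Answer: ###..#...
#.##....#
...#.....
....#.#..
.##......
...#..##.
##...#.##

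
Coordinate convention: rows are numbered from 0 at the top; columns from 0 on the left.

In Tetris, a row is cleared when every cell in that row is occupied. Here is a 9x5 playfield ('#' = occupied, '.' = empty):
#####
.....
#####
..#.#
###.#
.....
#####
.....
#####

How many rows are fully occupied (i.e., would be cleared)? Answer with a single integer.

Answer: 4

Derivation:
Check each row:
  row 0: 0 empty cells -> FULL (clear)
  row 1: 5 empty cells -> not full
  row 2: 0 empty cells -> FULL (clear)
  row 3: 3 empty cells -> not full
  row 4: 1 empty cell -> not full
  row 5: 5 empty cells -> not full
  row 6: 0 empty cells -> FULL (clear)
  row 7: 5 empty cells -> not full
  row 8: 0 empty cells -> FULL (clear)
Total rows cleared: 4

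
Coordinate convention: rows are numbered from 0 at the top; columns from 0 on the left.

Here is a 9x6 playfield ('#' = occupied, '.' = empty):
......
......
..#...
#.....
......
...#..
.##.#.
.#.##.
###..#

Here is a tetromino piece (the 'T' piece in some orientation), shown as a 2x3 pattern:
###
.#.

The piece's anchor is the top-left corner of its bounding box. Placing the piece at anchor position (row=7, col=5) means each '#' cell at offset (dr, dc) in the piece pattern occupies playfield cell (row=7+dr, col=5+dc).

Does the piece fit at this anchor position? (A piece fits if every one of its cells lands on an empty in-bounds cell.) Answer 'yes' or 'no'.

Check each piece cell at anchor (7, 5):
  offset (0,0) -> (7,5): empty -> OK
  offset (0,1) -> (7,6): out of bounds -> FAIL
  offset (0,2) -> (7,7): out of bounds -> FAIL
  offset (1,1) -> (8,6): out of bounds -> FAIL
All cells valid: no

Answer: no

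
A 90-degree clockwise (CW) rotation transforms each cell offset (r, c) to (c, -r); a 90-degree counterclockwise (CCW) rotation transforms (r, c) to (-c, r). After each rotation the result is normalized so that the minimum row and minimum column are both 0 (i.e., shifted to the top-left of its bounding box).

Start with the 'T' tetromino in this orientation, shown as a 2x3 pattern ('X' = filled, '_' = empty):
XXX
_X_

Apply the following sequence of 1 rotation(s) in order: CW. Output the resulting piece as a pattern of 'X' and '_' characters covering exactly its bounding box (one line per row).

Answer: _X
XX
_X

Derivation:
Start:
XXX
_X_
After rotation 1 (CW):
_X
XX
_X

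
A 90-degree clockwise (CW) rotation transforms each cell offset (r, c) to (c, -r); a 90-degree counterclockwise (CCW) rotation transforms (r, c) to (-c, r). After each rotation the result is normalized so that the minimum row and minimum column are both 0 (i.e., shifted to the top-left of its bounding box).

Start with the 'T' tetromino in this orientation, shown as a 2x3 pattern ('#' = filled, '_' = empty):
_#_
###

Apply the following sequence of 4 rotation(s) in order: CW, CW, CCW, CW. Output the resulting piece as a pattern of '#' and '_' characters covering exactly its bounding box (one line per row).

Answer: ###
_#_

Derivation:
Start:
_#_
###
After rotation 1 (CW):
#_
##
#_
After rotation 2 (CW):
###
_#_
After rotation 3 (CCW):
#_
##
#_
After rotation 4 (CW):
###
_#_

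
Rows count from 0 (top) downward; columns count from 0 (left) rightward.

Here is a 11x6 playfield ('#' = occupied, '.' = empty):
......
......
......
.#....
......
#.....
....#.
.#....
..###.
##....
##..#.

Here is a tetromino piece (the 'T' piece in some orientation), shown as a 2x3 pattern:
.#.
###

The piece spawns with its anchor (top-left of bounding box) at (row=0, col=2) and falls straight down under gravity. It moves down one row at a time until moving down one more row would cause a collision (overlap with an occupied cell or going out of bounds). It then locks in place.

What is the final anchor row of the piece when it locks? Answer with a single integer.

Spawn at (row=0, col=2). Try each row:
  row 0: fits
  row 1: fits
  row 2: fits
  row 3: fits
  row 4: fits
  row 5: blocked -> lock at row 4

Answer: 4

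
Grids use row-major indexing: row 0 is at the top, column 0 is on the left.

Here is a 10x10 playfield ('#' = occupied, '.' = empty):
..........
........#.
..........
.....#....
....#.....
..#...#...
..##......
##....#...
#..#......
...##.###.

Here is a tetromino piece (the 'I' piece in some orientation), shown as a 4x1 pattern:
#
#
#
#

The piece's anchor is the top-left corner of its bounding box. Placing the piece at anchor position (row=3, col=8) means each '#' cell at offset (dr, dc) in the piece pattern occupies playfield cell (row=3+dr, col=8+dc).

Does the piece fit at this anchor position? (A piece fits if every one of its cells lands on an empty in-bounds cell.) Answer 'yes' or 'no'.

Check each piece cell at anchor (3, 8):
  offset (0,0) -> (3,8): empty -> OK
  offset (1,0) -> (4,8): empty -> OK
  offset (2,0) -> (5,8): empty -> OK
  offset (3,0) -> (6,8): empty -> OK
All cells valid: yes

Answer: yes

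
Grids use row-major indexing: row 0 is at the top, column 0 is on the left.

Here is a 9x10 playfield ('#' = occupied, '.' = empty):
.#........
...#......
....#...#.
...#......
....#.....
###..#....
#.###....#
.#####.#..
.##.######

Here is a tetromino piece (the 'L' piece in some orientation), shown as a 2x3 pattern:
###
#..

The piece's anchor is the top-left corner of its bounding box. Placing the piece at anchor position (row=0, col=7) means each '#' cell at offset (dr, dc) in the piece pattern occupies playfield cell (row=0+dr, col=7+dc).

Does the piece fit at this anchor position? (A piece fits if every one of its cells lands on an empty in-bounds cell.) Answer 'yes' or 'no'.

Check each piece cell at anchor (0, 7):
  offset (0,0) -> (0,7): empty -> OK
  offset (0,1) -> (0,8): empty -> OK
  offset (0,2) -> (0,9): empty -> OK
  offset (1,0) -> (1,7): empty -> OK
All cells valid: yes

Answer: yes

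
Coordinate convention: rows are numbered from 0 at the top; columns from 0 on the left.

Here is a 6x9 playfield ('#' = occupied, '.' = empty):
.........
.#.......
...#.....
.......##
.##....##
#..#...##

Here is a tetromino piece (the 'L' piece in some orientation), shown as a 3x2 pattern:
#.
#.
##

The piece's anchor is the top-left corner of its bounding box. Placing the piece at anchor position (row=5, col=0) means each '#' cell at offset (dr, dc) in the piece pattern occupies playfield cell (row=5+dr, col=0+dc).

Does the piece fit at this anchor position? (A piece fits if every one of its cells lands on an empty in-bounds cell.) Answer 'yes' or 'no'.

Check each piece cell at anchor (5, 0):
  offset (0,0) -> (5,0): occupied ('#') -> FAIL
  offset (1,0) -> (6,0): out of bounds -> FAIL
  offset (2,0) -> (7,0): out of bounds -> FAIL
  offset (2,1) -> (7,1): out of bounds -> FAIL
All cells valid: no

Answer: no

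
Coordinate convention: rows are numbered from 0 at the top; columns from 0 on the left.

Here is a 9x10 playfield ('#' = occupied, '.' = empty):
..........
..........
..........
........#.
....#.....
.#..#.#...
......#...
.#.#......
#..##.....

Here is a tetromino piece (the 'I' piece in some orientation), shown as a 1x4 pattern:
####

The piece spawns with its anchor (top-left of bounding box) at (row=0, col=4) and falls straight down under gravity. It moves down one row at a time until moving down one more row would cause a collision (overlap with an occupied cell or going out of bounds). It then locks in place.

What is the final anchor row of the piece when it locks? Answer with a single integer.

Answer: 3

Derivation:
Spawn at (row=0, col=4). Try each row:
  row 0: fits
  row 1: fits
  row 2: fits
  row 3: fits
  row 4: blocked -> lock at row 3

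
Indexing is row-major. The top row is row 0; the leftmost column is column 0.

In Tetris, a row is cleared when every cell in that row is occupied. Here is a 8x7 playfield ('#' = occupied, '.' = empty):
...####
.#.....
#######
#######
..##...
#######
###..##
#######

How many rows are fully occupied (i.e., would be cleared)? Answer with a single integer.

Answer: 4

Derivation:
Check each row:
  row 0: 3 empty cells -> not full
  row 1: 6 empty cells -> not full
  row 2: 0 empty cells -> FULL (clear)
  row 3: 0 empty cells -> FULL (clear)
  row 4: 5 empty cells -> not full
  row 5: 0 empty cells -> FULL (clear)
  row 6: 2 empty cells -> not full
  row 7: 0 empty cells -> FULL (clear)
Total rows cleared: 4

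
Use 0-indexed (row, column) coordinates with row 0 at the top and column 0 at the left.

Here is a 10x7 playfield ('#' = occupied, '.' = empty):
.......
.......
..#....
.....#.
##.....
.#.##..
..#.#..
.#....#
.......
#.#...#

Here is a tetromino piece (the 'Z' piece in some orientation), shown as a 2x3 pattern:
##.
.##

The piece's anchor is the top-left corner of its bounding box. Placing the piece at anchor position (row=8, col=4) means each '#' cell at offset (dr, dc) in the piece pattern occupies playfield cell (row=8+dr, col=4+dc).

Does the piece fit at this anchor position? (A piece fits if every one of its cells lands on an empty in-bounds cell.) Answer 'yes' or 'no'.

Check each piece cell at anchor (8, 4):
  offset (0,0) -> (8,4): empty -> OK
  offset (0,1) -> (8,5): empty -> OK
  offset (1,1) -> (9,5): empty -> OK
  offset (1,2) -> (9,6): occupied ('#') -> FAIL
All cells valid: no

Answer: no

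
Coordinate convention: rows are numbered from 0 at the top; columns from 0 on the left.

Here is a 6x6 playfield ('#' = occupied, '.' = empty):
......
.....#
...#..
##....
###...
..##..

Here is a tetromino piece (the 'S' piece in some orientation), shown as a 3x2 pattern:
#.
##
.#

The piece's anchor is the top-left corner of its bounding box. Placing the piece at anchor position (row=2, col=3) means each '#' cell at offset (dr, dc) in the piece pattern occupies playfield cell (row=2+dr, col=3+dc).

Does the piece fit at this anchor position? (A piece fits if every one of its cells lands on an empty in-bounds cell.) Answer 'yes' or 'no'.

Answer: no

Derivation:
Check each piece cell at anchor (2, 3):
  offset (0,0) -> (2,3): occupied ('#') -> FAIL
  offset (1,0) -> (3,3): empty -> OK
  offset (1,1) -> (3,4): empty -> OK
  offset (2,1) -> (4,4): empty -> OK
All cells valid: no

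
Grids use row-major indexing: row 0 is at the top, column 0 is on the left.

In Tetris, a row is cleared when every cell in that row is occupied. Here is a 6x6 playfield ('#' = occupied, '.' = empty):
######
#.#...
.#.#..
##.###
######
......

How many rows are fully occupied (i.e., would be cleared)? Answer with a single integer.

Answer: 2

Derivation:
Check each row:
  row 0: 0 empty cells -> FULL (clear)
  row 1: 4 empty cells -> not full
  row 2: 4 empty cells -> not full
  row 3: 1 empty cell -> not full
  row 4: 0 empty cells -> FULL (clear)
  row 5: 6 empty cells -> not full
Total rows cleared: 2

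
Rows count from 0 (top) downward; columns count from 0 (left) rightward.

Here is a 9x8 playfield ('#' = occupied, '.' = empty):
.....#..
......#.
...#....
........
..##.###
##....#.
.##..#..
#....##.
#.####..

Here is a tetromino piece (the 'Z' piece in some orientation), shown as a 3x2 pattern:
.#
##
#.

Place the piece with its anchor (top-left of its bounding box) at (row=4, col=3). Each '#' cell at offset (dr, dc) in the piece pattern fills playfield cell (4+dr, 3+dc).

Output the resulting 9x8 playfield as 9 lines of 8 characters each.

Answer: .....#..
......#.
...#....
........
..######
##.##.#.
.###.#..
#....##.
#.####..

Derivation:
Fill (4+0,3+1) = (4,4)
Fill (4+1,3+0) = (5,3)
Fill (4+1,3+1) = (5,4)
Fill (4+2,3+0) = (6,3)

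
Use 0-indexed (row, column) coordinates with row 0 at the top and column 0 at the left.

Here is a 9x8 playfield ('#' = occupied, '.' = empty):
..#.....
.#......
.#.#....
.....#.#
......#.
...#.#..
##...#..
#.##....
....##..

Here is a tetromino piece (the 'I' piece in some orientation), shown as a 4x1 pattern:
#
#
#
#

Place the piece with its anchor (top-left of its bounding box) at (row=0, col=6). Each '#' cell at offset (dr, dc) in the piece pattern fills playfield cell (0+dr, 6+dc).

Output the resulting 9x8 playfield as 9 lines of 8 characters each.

Answer: ..#...#.
.#....#.
.#.#..#.
.....###
......#.
...#.#..
##...#..
#.##....
....##..

Derivation:
Fill (0+0,6+0) = (0,6)
Fill (0+1,6+0) = (1,6)
Fill (0+2,6+0) = (2,6)
Fill (0+3,6+0) = (3,6)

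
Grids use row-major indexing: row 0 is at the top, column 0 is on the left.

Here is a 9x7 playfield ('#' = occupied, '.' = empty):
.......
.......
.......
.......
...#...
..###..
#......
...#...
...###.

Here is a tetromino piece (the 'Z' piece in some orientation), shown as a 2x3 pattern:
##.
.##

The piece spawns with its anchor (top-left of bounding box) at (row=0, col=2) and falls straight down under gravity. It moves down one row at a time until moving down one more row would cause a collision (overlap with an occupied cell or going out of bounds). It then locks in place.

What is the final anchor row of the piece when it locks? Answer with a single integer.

Answer: 2

Derivation:
Spawn at (row=0, col=2). Try each row:
  row 0: fits
  row 1: fits
  row 2: fits
  row 3: blocked -> lock at row 2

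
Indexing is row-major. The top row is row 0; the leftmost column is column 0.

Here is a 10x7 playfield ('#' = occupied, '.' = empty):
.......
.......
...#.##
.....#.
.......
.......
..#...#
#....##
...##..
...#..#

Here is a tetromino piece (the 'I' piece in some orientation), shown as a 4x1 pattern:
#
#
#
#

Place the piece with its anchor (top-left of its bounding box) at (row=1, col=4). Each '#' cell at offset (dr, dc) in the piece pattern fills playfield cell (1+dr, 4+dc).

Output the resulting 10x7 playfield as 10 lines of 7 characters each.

Answer: .......
....#..
...####
....##.
....#..
.......
..#...#
#....##
...##..
...#..#

Derivation:
Fill (1+0,4+0) = (1,4)
Fill (1+1,4+0) = (2,4)
Fill (1+2,4+0) = (3,4)
Fill (1+3,4+0) = (4,4)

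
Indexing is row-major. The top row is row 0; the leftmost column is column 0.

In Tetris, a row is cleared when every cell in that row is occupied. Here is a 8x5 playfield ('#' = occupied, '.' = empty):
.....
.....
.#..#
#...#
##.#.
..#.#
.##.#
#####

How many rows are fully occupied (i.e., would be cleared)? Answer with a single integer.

Answer: 1

Derivation:
Check each row:
  row 0: 5 empty cells -> not full
  row 1: 5 empty cells -> not full
  row 2: 3 empty cells -> not full
  row 3: 3 empty cells -> not full
  row 4: 2 empty cells -> not full
  row 5: 3 empty cells -> not full
  row 6: 2 empty cells -> not full
  row 7: 0 empty cells -> FULL (clear)
Total rows cleared: 1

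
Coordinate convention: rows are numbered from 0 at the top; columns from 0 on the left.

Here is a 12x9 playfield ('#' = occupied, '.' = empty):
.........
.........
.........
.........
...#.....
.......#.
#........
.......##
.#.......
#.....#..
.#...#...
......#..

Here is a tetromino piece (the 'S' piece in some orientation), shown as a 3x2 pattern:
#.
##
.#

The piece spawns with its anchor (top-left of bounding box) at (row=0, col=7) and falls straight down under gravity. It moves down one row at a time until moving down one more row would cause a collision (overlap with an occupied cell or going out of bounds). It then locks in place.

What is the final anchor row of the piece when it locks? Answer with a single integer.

Spawn at (row=0, col=7). Try each row:
  row 0: fits
  row 1: fits
  row 2: fits
  row 3: fits
  row 4: blocked -> lock at row 3

Answer: 3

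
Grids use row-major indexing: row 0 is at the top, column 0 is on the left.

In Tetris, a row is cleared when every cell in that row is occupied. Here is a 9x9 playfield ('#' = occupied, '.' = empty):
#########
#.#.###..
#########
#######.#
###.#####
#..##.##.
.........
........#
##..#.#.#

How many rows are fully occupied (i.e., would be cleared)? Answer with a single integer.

Answer: 2

Derivation:
Check each row:
  row 0: 0 empty cells -> FULL (clear)
  row 1: 4 empty cells -> not full
  row 2: 0 empty cells -> FULL (clear)
  row 3: 1 empty cell -> not full
  row 4: 1 empty cell -> not full
  row 5: 4 empty cells -> not full
  row 6: 9 empty cells -> not full
  row 7: 8 empty cells -> not full
  row 8: 4 empty cells -> not full
Total rows cleared: 2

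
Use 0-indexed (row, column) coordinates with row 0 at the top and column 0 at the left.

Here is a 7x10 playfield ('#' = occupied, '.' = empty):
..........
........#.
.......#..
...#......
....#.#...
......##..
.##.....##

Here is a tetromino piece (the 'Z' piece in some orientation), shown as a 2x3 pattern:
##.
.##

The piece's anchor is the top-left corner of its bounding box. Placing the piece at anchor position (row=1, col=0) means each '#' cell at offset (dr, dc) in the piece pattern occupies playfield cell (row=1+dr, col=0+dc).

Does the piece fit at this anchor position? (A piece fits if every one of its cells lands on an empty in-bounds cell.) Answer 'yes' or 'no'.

Answer: yes

Derivation:
Check each piece cell at anchor (1, 0):
  offset (0,0) -> (1,0): empty -> OK
  offset (0,1) -> (1,1): empty -> OK
  offset (1,1) -> (2,1): empty -> OK
  offset (1,2) -> (2,2): empty -> OK
All cells valid: yes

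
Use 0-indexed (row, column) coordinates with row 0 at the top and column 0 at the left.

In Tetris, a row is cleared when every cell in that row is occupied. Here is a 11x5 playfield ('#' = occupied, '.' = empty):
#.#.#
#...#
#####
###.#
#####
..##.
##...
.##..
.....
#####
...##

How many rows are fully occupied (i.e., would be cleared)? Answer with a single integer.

Answer: 3

Derivation:
Check each row:
  row 0: 2 empty cells -> not full
  row 1: 3 empty cells -> not full
  row 2: 0 empty cells -> FULL (clear)
  row 3: 1 empty cell -> not full
  row 4: 0 empty cells -> FULL (clear)
  row 5: 3 empty cells -> not full
  row 6: 3 empty cells -> not full
  row 7: 3 empty cells -> not full
  row 8: 5 empty cells -> not full
  row 9: 0 empty cells -> FULL (clear)
  row 10: 3 empty cells -> not full
Total rows cleared: 3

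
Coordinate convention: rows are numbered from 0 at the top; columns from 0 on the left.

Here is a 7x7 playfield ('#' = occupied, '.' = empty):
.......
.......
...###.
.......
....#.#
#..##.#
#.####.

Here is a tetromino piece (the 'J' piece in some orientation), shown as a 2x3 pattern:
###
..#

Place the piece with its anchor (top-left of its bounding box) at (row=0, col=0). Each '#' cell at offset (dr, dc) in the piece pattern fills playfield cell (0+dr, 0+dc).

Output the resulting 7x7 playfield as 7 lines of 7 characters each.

Fill (0+0,0+0) = (0,0)
Fill (0+0,0+1) = (0,1)
Fill (0+0,0+2) = (0,2)
Fill (0+1,0+2) = (1,2)

Answer: ###....
..#....
...###.
.......
....#.#
#..##.#
#.####.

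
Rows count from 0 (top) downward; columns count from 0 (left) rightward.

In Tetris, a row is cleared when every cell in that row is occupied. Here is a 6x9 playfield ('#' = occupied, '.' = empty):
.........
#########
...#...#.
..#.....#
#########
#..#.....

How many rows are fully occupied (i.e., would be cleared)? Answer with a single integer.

Answer: 2

Derivation:
Check each row:
  row 0: 9 empty cells -> not full
  row 1: 0 empty cells -> FULL (clear)
  row 2: 7 empty cells -> not full
  row 3: 7 empty cells -> not full
  row 4: 0 empty cells -> FULL (clear)
  row 5: 7 empty cells -> not full
Total rows cleared: 2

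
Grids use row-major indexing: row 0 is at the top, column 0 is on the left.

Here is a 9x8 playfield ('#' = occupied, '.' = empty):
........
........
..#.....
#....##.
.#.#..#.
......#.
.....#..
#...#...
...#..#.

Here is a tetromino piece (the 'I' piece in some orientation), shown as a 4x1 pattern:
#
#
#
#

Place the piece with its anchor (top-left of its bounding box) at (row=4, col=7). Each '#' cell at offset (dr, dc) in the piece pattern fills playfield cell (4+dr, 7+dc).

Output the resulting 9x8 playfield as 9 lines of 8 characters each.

Fill (4+0,7+0) = (4,7)
Fill (4+1,7+0) = (5,7)
Fill (4+2,7+0) = (6,7)
Fill (4+3,7+0) = (7,7)

Answer: ........
........
..#.....
#....##.
.#.#..##
......##
.....#.#
#...#..#
...#..#.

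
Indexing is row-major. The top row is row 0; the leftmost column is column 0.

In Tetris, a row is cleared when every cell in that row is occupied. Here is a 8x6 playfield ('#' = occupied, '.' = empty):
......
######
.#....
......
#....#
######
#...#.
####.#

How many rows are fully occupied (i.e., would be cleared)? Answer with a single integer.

Answer: 2

Derivation:
Check each row:
  row 0: 6 empty cells -> not full
  row 1: 0 empty cells -> FULL (clear)
  row 2: 5 empty cells -> not full
  row 3: 6 empty cells -> not full
  row 4: 4 empty cells -> not full
  row 5: 0 empty cells -> FULL (clear)
  row 6: 4 empty cells -> not full
  row 7: 1 empty cell -> not full
Total rows cleared: 2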